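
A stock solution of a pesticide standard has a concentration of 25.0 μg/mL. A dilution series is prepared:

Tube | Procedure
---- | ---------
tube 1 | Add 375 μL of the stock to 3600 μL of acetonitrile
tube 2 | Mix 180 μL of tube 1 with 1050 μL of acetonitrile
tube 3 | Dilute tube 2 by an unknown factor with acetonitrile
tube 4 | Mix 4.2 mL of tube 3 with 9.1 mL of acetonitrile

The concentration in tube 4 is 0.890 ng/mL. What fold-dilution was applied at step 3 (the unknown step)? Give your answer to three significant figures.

Step 1: 375 μL + 3600 μL = 3975 μL total → factor 3975/375 = 10.6
Step 2: 180 μL + 1050 μL = 1230 μL total → factor 1230/180 = 6.8333
Step 3: unknown factor x
Step 4: 4.2 mL + 9.1 mL = 13.3 mL total → factor 13.3/4.2 = 3.1667
Product of known-step factors = 229.37
Overall factor = 25.0 μg/mL / (0.890 ng/mL) = 28090
x = 28090 / 229.37 = 122

122-fold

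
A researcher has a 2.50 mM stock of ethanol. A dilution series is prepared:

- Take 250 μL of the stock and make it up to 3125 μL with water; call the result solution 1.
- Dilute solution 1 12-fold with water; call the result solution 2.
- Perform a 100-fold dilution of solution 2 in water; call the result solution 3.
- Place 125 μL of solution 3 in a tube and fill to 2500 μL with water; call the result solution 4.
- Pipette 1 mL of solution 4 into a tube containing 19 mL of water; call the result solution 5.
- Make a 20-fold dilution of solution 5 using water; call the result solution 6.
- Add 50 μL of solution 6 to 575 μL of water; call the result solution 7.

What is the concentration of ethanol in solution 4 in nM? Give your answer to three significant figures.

8.33 nM

Step 1: 250 μL brought to 3125 μL → factor 3125/250 = 12.5
Step 2: 12-fold → factor 12
Step 3: 100-fold → factor 100
Step 4: 125 μL brought to 2500 μL → factor 2500/125 = 20
Dilution factor through solution 4 = 12.5 × 12 × 100 × 20 = 3 × 10^5
[solution 4] = 2.50 mM / 3 × 10^5 = 8.333 × 10^-6 mM = 8.33 nM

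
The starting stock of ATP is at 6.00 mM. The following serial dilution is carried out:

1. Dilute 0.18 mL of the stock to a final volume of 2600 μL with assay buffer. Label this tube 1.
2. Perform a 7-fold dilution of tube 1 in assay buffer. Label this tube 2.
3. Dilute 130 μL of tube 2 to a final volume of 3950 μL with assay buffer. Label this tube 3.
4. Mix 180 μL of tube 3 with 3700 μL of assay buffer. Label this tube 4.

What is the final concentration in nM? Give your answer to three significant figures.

Step 1: 0.18 mL brought to 2600 μL → factor 2.6/0.18 = 14.444
Step 2: 7-fold → factor 7
Step 3: 130 μL brought to 3950 μL → factor 3950/130 = 30.385
Step 4: 180 μL + 3700 μL = 3880 μL total → factor 3880/180 = 21.556
Overall dilution factor = 14.444 × 7 × 30.385 × 21.556 = 66223
Final = 6.00 mM / 66223 = 9.060 × 10^-5 mM = 90.6 nM

90.6 nM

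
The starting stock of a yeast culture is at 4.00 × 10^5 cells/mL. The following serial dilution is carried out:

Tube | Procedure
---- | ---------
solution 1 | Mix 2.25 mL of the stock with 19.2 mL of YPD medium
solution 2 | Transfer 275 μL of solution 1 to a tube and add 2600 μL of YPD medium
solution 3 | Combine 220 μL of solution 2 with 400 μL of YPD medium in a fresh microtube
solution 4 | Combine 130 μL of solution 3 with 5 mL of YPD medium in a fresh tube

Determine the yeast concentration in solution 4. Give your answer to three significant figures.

Step 1: 2.25 mL + 19.2 mL = 21.45 mL total → factor 21.45/2.25 = 9.5333
Step 2: 275 μL + 2600 μL = 2875 μL total → factor 2875/275 = 10.455
Step 3: 220 μL + 400 μL = 620 μL total → factor 620/220 = 2.8182
Step 4: 130 μL + 5 mL = 5130 μL total → factor 5130/130 = 39.462
Overall dilution factor = 9.5333 × 10.455 × 2.8182 × 39.462 = 11084
Final = 4.00 × 10^5 cells/mL / 11084 = 36.1 cells/mL

36.1 cells/mL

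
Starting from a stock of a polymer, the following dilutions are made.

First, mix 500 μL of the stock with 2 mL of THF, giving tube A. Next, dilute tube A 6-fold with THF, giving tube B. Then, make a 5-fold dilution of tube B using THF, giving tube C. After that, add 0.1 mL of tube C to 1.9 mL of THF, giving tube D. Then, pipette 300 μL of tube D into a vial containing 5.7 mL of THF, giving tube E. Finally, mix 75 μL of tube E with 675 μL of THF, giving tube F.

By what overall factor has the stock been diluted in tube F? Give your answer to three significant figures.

6.00 × 10^5

Step 1: 500 μL + 2 mL = 2500 μL total → factor 2500/500 = 5
Step 2: 6-fold → factor 6
Step 3: 5-fold → factor 5
Step 4: 0.1 mL + 1.9 mL = 2 mL total → factor 2/0.1 = 20
Step 5: 300 μL + 5.7 mL = 6000 μL total → factor 6000/300 = 20
Step 6: 75 μL + 675 μL = 750 μL total → factor 750/75 = 10
Overall dilution factor = 5 × 6 × 5 × 20 × 20 × 10 = 6 × 10^5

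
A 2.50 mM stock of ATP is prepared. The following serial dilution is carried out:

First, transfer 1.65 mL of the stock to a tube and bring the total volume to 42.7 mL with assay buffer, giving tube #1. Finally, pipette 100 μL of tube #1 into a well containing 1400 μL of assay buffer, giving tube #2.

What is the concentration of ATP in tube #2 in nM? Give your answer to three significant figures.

Step 1: 1.65 mL brought to 42.7 mL → factor 42.7/1.65 = 25.879
Step 2: 100 μL + 1400 μL = 1500 μL total → factor 1500/100 = 15
Overall dilution factor = 25.879 × 15 = 388.18
Final = 2.50 mM / 388.18 = 0.006440 mM = 6.44 × 10^3 nM

6.44 × 10^3 nM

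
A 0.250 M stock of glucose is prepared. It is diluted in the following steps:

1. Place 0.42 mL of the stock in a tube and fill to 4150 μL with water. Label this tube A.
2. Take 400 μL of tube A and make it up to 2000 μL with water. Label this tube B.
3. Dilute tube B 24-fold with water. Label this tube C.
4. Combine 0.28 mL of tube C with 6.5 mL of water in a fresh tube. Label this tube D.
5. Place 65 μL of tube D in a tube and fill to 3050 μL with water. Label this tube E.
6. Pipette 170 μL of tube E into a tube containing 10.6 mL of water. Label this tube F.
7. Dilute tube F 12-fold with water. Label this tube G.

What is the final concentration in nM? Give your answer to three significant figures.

0.244 nM

Step 1: 0.42 mL brought to 4150 μL → factor 4.15/0.42 = 9.881
Step 2: 400 μL brought to 2000 μL → factor 2000/400 = 5
Step 3: 24-fold → factor 24
Step 4: 0.28 mL + 6.5 mL = 6.78 mL total → factor 6.78/0.28 = 24.214
Step 5: 65 μL brought to 3050 μL → factor 3050/65 = 46.923
Step 6: 170 μL + 10.6 mL = 10770 μL total → factor 10770/170 = 63.353
Step 7: 12-fold → factor 12
Overall dilution factor = 9.881 × 5 × 24 × 24.214 × 46.923 × 63.353 × 12 = 1.0242 × 10^9
Final = 0.250 M / 1.0242 × 10^9 = 2.441 × 10^-10 M = 0.244 nM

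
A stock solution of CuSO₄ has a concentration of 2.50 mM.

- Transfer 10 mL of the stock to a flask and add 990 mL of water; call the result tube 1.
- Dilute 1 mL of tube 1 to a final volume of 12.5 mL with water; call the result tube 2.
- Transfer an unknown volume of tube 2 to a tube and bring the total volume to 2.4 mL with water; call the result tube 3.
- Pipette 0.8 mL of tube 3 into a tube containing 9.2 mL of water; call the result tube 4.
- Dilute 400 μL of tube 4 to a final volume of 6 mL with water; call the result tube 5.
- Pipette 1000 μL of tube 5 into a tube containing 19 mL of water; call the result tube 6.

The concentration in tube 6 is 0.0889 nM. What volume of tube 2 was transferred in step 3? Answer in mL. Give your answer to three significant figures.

Step 1: 10 mL + 990 mL = 1000 mL total → factor 1000/10 = 100
Step 2: 1 mL brought to 12.5 mL → factor 12.5/1 = 12.5
Step 3: v brought to 2.4 mL → factor = 2.4 mL/v
Step 4: 0.8 mL + 9.2 mL = 10 mL total → factor 10/0.8 = 12.5
Step 5: 400 μL brought to 6 mL → factor 6000/400 = 15
Step 6: 1000 μL + 19 mL = 20000 μL total → factor 20000/1000 = 20
Product of known-step factors = 4.6875 × 10^6
Overall factor = 2.50 mM / (0.0889 nM) = 2.8121 × 10^7
Step-3 factor = 2.8121 × 10^7 / 4.6875 × 10^6 = 5.9993
v = 2.4 mL / 5.9993 = 0.400 mL

0.400 mL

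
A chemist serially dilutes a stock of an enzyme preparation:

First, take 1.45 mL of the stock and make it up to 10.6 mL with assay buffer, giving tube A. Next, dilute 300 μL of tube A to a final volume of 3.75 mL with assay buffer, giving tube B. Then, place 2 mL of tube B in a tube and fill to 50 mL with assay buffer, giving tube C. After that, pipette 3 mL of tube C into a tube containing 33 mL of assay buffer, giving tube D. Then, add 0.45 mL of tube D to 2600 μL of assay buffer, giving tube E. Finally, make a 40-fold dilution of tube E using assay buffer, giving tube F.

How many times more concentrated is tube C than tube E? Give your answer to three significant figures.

81.3

Step 1: 1.45 mL brought to 10.6 mL → factor 10.6/1.45 = 7.3103
Step 2: 300 μL brought to 3.75 mL → factor 3750/300 = 12.5
Step 3: 2 mL brought to 50 mL → factor 50/2 = 25
Step 4: 3 mL + 33 mL = 36 mL total → factor 36/3 = 12
Step 5: 0.45 mL + 2600 μL = 3.05 mL total → factor 3.05/0.45 = 6.7778
Dilution factor to tube C = 2284.5; to tube E = 1.858 × 10^5
[tube C]/[tube E] = (factor to tube E)/(factor to tube C) = 1.858 × 10^5/2284.5 = 81.3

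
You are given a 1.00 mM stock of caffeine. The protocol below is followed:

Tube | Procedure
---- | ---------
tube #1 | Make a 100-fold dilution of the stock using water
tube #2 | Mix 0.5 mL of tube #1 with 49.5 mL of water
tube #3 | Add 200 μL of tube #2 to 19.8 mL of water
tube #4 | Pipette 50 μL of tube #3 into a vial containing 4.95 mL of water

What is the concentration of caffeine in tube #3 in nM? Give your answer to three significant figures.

Step 1: 100-fold → factor 100
Step 2: 0.5 mL + 49.5 mL = 50 mL total → factor 50/0.5 = 100
Step 3: 200 μL + 19.8 mL = 20000 μL total → factor 20000/200 = 100
Dilution factor through tube #3 = 100 × 100 × 100 = 1 × 10^6
[tube #3] = 1.00 mM / 1 × 10^6 = 1.000 × 10^-6 mM = 1.00 nM

1.00 nM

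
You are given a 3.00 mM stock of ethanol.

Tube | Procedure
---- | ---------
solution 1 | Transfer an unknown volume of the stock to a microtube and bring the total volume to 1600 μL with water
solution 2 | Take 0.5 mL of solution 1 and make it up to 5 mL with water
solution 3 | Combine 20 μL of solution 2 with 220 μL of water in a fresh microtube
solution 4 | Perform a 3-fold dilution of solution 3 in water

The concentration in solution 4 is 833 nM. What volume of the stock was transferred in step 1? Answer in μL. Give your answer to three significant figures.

160 μL

Step 1: v brought to 1600 μL → factor = 1600 μL/v
Step 2: 0.5 mL brought to 5 mL → factor 5/0.5 = 10
Step 3: 20 μL + 220 μL = 240 μL total → factor 240/20 = 12
Step 4: 3-fold → factor 3
Product of known-step factors = 360
Overall factor = 3.00 mM / (833 nM) = 3601.4
Step-1 factor = 3601.4 / 360 = 10.004
v = 1600 μL / 10.004 = 160 μL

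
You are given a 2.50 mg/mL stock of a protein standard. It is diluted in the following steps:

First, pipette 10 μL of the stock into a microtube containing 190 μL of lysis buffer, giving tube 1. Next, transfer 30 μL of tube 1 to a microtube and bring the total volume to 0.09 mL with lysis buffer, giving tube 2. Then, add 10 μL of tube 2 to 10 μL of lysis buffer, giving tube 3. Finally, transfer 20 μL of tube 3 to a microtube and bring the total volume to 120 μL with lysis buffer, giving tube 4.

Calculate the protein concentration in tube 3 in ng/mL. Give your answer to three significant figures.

Step 1: 10 μL + 190 μL = 200 μL total → factor 200/10 = 20
Step 2: 30 μL brought to 0.09 mL → factor 90/30 = 3
Step 3: 10 μL + 10 μL = 20 μL total → factor 20/10 = 2
Dilution factor through tube 3 = 20 × 3 × 2 = 120
[tube 3] = 2.50 mg/mL / 120 = 0.02083 mg/mL = 2.08 × 10^4 ng/mL

2.08 × 10^4 ng/mL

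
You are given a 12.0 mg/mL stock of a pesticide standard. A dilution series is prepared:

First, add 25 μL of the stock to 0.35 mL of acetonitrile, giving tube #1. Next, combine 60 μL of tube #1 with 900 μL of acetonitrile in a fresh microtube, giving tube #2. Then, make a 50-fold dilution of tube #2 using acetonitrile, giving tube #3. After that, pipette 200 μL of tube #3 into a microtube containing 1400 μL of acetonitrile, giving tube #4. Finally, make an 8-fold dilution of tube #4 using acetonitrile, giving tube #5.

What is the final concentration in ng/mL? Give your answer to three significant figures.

15.6 ng/mL

Step 1: 25 μL + 0.35 mL = 375 μL total → factor 375/25 = 15
Step 2: 60 μL + 900 μL = 960 μL total → factor 960/60 = 16
Step 3: 50-fold → factor 50
Step 4: 200 μL + 1400 μL = 1600 μL total → factor 1600/200 = 8
Step 5: 8-fold → factor 8
Overall dilution factor = 15 × 16 × 50 × 8 × 8 = 7.68 × 10^5
Final = 12.0 mg/mL / 7.68 × 10^5 = 1.563 × 10^-5 mg/mL = 15.6 ng/mL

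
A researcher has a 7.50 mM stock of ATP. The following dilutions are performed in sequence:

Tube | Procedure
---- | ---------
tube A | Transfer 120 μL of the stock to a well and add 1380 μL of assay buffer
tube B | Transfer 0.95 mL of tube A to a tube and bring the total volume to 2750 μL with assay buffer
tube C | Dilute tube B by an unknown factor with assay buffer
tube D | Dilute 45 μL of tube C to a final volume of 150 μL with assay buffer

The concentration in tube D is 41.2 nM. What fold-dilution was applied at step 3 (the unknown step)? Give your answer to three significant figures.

Step 1: 120 μL + 1380 μL = 1500 μL total → factor 1500/120 = 12.5
Step 2: 0.95 mL brought to 2750 μL → factor 2.75/0.95 = 2.8947
Step 3: unknown factor x
Step 4: 45 μL brought to 150 μL → factor 150/45 = 3.3333
Product of known-step factors = 120.61
Overall factor = 7.50 mM / (41.2 nM) = 1.8204 × 10^5
x = 1.8204 × 10^5 / 120.61 = 1.51 × 10^3

1.51 × 10^3-fold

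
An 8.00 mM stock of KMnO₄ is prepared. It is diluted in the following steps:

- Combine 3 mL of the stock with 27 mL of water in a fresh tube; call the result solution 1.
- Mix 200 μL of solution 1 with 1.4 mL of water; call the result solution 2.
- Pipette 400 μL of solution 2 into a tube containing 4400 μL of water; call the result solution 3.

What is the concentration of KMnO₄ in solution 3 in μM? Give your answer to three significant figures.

Step 1: 3 mL + 27 mL = 30 mL total → factor 30/3 = 10
Step 2: 200 μL + 1.4 mL = 1600 μL total → factor 1600/200 = 8
Step 3: 400 μL + 4400 μL = 4800 μL total → factor 4800/400 = 12
Overall dilution factor = 10 × 8 × 12 = 960
Final = 8.00 mM / 960 = 0.008333 mM = 8.33 μM

8.33 μM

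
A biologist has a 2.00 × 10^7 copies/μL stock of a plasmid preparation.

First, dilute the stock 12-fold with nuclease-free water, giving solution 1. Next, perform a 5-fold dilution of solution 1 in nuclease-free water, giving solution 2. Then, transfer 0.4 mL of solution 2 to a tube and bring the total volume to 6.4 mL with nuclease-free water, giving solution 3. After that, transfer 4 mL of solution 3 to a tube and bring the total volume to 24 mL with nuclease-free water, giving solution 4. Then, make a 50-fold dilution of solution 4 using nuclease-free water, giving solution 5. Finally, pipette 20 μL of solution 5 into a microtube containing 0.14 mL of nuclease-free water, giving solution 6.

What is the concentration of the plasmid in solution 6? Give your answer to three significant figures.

8.68 copies/μL

Step 1: 12-fold → factor 12
Step 2: 5-fold → factor 5
Step 3: 0.4 mL brought to 6.4 mL → factor 6.4/0.4 = 16
Step 4: 4 mL brought to 24 mL → factor 24/4 = 6
Step 5: 50-fold → factor 50
Step 6: 20 μL + 0.14 mL = 160 μL total → factor 160/20 = 8
Overall dilution factor = 12 × 5 × 16 × 6 × 50 × 8 = 2.304 × 10^6
Final = 2.00 × 10^7 copies/μL / 2.304 × 10^6 = 8.68 copies/μL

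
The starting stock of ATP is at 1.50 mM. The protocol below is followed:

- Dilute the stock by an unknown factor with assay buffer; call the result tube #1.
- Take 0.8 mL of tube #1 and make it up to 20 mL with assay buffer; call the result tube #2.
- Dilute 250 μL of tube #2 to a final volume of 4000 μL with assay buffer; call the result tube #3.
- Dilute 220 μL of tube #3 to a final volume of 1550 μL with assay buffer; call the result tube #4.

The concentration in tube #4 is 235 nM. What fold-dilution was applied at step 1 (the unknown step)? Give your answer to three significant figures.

Step 1: unknown factor x
Step 2: 0.8 mL brought to 20 mL → factor 20/0.8 = 25
Step 3: 250 μL brought to 4000 μL → factor 4000/250 = 16
Step 4: 220 μL brought to 1550 μL → factor 1550/220 = 7.0455
Product of known-step factors = 2818.2
Overall factor = 1.50 mM / (235 nM) = 6383
x = 6383 / 2818.2 = 2.26

2.26-fold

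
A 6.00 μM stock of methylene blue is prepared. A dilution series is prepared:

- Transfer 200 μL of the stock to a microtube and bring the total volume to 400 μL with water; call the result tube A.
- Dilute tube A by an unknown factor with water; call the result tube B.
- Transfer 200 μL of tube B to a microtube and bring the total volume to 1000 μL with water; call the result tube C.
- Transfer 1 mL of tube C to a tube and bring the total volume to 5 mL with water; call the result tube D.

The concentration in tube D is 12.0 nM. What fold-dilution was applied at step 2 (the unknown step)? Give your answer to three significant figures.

Step 1: 200 μL brought to 400 μL → factor 400/200 = 2
Step 2: unknown factor x
Step 3: 200 μL brought to 1000 μL → factor 1000/200 = 5
Step 4: 1 mL brought to 5 mL → factor 5/1 = 5
Product of known-step factors = 50
Overall factor = 6.00 μM / (12.0 nM) = 500
x = 500 / 50 = 10.0

10.0-fold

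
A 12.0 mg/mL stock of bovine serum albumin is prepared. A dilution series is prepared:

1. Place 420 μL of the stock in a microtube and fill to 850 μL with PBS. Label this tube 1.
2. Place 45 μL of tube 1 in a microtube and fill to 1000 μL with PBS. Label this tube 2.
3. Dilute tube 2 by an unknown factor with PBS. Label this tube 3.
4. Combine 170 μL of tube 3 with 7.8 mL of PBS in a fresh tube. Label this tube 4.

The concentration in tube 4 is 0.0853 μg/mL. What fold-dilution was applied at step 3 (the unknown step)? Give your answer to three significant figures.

Step 1: 420 μL brought to 850 μL → factor 850/420 = 2.0238
Step 2: 45 μL brought to 1000 μL → factor 1000/45 = 22.222
Step 3: unknown factor x
Step 4: 170 μL + 7.8 mL = 7970 μL total → factor 7970/170 = 46.882
Product of known-step factors = 2108.5
Overall factor = 12.0 mg/mL / (0.0853 μg/mL) = 1.4068 × 10^5
x = 1.4068 × 10^5 / 2108.5 = 66.7

66.7-fold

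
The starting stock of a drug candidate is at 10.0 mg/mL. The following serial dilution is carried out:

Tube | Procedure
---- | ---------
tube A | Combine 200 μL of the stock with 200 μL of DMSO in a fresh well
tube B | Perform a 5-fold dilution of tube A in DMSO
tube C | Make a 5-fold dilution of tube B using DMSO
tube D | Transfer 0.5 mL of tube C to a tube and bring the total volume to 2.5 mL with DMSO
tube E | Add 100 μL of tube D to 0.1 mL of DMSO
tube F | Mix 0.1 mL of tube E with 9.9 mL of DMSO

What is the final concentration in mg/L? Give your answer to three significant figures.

0.200 mg/L

Step 1: 200 μL + 200 μL = 400 μL total → factor 400/200 = 2
Step 2: 5-fold → factor 5
Step 3: 5-fold → factor 5
Step 4: 0.5 mL brought to 2.5 mL → factor 2.5/0.5 = 5
Step 5: 100 μL + 0.1 mL = 200 μL total → factor 200/100 = 2
Step 6: 0.1 mL + 9.9 mL = 10 mL total → factor 10/0.1 = 100
Overall dilution factor = 2 × 5 × 5 × 5 × 2 × 100 = 50000
Final = 10.0 mg/mL / 50000 = 0.0002000 mg/mL = 0.200 mg/L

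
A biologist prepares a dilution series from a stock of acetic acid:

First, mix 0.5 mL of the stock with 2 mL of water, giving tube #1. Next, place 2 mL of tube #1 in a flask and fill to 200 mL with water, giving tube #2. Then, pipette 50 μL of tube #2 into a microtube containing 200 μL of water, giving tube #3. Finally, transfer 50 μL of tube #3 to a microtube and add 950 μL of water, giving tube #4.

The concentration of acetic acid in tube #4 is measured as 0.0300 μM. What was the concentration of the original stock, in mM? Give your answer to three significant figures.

Step 1: 0.5 mL + 2 mL = 2.5 mL total → factor 2.5/0.5 = 5
Step 2: 2 mL brought to 200 mL → factor 200/2 = 100
Step 3: 50 μL + 200 μL = 250 μL total → factor 250/50 = 5
Step 4: 50 μL + 950 μL = 1000 μL total → factor 1000/50 = 20
Overall dilution factor = 5 × 100 × 5 × 20 = 50000
Stock = 0.0300 μM × 50000 = 1500 μM = 1.50 mM

1.50 mM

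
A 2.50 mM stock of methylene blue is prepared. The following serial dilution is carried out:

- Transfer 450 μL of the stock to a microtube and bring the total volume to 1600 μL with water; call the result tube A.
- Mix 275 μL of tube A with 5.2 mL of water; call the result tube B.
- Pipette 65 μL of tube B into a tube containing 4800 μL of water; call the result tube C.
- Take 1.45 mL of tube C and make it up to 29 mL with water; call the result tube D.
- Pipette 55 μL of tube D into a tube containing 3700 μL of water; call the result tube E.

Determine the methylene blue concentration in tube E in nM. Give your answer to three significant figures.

Step 1: 450 μL brought to 1600 μL → factor 1600/450 = 3.5556
Step 2: 275 μL + 5.2 mL = 5475 μL total → factor 5475/275 = 19.909
Step 3: 65 μL + 4800 μL = 4865 μL total → factor 4865/65 = 74.846
Step 4: 1.45 mL brought to 29 mL → factor 29/1.45 = 20
Step 5: 55 μL + 3700 μL = 3755 μL total → factor 3755/55 = 68.273
Overall dilution factor = 3.5556 × 19.909 × 74.846 × 20 × 68.273 = 7.2345 × 10^6
Final = 2.50 mM / 7.2345 × 10^6 = 3.456 × 10^-7 mM = 0.346 nM

0.346 nM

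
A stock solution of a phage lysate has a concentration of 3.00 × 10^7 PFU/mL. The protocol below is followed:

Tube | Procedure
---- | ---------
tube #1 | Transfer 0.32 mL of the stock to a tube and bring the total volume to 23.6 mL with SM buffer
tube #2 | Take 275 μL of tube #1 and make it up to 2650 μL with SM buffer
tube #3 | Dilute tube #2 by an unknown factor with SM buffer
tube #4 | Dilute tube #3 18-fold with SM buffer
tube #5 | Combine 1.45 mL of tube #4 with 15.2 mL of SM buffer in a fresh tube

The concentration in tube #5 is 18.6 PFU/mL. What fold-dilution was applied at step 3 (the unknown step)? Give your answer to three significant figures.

11.0-fold

Step 1: 0.32 mL brought to 23.6 mL → factor 23.6/0.32 = 73.75
Step 2: 275 μL brought to 2650 μL → factor 2650/275 = 9.6364
Step 3: unknown factor x
Step 4: 18-fold → factor 18
Step 5: 1.45 mL + 15.2 mL = 16.65 mL total → factor 16.65/1.45 = 11.483
Product of known-step factors = 1.4689 × 10^5
Overall factor = 3.00 × 10^7 PFU/mL / (18.6 PFU/mL) = 1.6129 × 10^6
x = 1.6129 × 10^6 / 1.4689 × 10^5 = 11.0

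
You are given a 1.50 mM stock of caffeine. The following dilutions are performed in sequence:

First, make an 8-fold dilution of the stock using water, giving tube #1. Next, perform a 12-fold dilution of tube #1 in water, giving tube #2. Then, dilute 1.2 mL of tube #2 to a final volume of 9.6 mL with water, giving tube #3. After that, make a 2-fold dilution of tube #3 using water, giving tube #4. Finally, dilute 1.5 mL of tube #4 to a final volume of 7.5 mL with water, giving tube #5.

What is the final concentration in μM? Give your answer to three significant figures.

Step 1: 8-fold → factor 8
Step 2: 12-fold → factor 12
Step 3: 1.2 mL brought to 9.6 mL → factor 9.6/1.2 = 8
Step 4: 2-fold → factor 2
Step 5: 1.5 mL brought to 7.5 mL → factor 7.5/1.5 = 5
Overall dilution factor = 8 × 12 × 8 × 2 × 5 = 7680
Final = 1.50 mM / 7680 = 0.0001953 mM = 0.195 μM

0.195 μM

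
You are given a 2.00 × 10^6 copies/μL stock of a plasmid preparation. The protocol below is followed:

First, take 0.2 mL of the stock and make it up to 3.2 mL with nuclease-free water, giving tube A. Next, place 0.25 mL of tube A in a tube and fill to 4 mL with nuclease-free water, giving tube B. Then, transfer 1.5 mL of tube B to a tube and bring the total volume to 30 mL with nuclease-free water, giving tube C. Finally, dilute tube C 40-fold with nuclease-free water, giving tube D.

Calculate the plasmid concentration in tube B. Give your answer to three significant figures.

Step 1: 0.2 mL brought to 3.2 mL → factor 3.2/0.2 = 16
Step 2: 0.25 mL brought to 4 mL → factor 4/0.25 = 16
Dilution factor through tube B = 16 × 16 = 256
[tube B] = 2.00 × 10^6 copies/μL / 256 = 7.81 × 10^3 copies/μL

7.81 × 10^3 copies/μL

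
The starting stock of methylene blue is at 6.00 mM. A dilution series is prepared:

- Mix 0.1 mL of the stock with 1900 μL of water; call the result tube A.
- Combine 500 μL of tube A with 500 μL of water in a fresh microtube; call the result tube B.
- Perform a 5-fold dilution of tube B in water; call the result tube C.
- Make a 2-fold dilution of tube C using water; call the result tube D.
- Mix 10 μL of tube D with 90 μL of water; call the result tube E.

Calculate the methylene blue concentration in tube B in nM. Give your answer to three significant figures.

Step 1: 0.1 mL + 1900 μL = 2 mL total → factor 2/0.1 = 20
Step 2: 500 μL + 500 μL = 1000 μL total → factor 1000/500 = 2
Dilution factor through tube B = 20 × 2 = 40
[tube B] = 6.00 mM / 40 = 0.1500 mM = 1.50 × 10^5 nM

1.50 × 10^5 nM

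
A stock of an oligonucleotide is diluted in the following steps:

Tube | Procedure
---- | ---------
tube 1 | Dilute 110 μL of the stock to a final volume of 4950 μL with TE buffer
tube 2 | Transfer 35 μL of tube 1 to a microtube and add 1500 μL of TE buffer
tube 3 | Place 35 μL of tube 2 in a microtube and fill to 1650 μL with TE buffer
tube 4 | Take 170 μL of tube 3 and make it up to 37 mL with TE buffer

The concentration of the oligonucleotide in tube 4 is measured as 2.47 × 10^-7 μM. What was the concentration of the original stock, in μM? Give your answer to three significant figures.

5.00 μM

Step 1: 110 μL brought to 4950 μL → factor 4950/110 = 45
Step 2: 35 μL + 1500 μL = 1535 μL total → factor 1535/35 = 43.857
Step 3: 35 μL brought to 1650 μL → factor 1650/35 = 47.143
Step 4: 170 μL brought to 37 mL → factor 37000/170 = 217.65
Overall dilution factor = 45 × 43.857 × 47.143 × 217.65 = 2.025 × 10^7
Stock = 2.47 × 10^-7 μM × 2.025 × 10^7 = 5.00 μM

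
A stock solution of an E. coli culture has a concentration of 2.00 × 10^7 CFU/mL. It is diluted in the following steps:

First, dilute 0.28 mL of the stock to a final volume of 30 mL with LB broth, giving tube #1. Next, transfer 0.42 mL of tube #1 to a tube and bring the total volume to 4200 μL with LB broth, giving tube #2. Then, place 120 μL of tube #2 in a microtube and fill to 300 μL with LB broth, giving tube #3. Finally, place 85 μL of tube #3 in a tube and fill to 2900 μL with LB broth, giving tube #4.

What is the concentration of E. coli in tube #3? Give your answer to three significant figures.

Step 1: 0.28 mL brought to 30 mL → factor 30/0.28 = 107.14
Step 2: 0.42 mL brought to 4200 μL → factor 4.2/0.42 = 10
Step 3: 120 μL brought to 300 μL → factor 300/120 = 2.5
Dilution factor through tube #3 = 107.14 × 10 × 2.5 = 2678.6
[tube #3] = 2.00 × 10^7 CFU/mL / 2678.6 = 7.47 × 10^3 CFU/mL

7.47 × 10^3 CFU/mL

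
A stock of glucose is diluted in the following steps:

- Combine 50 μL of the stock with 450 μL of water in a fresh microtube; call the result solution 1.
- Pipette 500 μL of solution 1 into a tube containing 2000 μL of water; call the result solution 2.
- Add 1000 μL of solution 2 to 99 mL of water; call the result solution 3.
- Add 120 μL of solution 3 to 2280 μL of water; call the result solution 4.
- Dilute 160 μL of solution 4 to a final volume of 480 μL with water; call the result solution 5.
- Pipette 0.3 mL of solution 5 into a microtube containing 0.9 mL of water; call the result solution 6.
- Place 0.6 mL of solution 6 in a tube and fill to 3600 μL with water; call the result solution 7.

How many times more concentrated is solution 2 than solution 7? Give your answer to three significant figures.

Step 1: 50 μL + 450 μL = 500 μL total → factor 500/50 = 10
Step 2: 500 μL + 2000 μL = 2500 μL total → factor 2500/500 = 5
Step 3: 1000 μL + 99 mL = 1 × 10^5 μL total → factor 1 × 10^5/1000 = 100
Step 4: 120 μL + 2280 μL = 2400 μL total → factor 2400/120 = 20
Step 5: 160 μL brought to 480 μL → factor 480/160 = 3
Step 6: 0.3 mL + 0.9 mL = 1.2 mL total → factor 1.2/0.3 = 4
Step 7: 0.6 mL brought to 3600 μL → factor 3.6/0.6 = 6
Dilution factor to solution 2 = 50; to solution 7 = 7.2 × 10^6
[solution 2]/[solution 7] = (factor to solution 7)/(factor to solution 2) = 7.2 × 10^6/50 = 1.44 × 10^5

1.44 × 10^5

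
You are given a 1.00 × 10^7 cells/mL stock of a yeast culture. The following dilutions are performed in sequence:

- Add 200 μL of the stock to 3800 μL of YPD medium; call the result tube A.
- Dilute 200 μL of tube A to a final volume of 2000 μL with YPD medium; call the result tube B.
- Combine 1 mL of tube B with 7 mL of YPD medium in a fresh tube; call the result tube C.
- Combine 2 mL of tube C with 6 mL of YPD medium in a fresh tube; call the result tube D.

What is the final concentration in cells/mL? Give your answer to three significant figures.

1.56 × 10^3 cells/mL

Step 1: 200 μL + 3800 μL = 4000 μL total → factor 4000/200 = 20
Step 2: 200 μL brought to 2000 μL → factor 2000/200 = 10
Step 3: 1 mL + 7 mL = 8 mL total → factor 8/1 = 8
Step 4: 2 mL + 6 mL = 8 mL total → factor 8/2 = 4
Overall dilution factor = 20 × 10 × 8 × 4 = 6400
Final = 1.00 × 10^7 cells/mL / 6400 = 1.56 × 10^3 cells/mL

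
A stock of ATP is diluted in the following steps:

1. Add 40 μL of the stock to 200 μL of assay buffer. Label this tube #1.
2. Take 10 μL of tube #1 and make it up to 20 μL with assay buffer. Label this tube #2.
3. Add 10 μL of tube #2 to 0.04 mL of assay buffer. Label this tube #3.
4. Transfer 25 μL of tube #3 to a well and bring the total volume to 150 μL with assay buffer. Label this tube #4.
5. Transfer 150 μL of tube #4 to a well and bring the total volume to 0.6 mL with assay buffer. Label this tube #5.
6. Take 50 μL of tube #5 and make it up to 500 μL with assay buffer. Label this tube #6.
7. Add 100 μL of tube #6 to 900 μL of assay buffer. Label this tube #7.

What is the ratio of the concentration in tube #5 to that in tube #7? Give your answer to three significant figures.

100

Step 1: 40 μL + 200 μL = 240 μL total → factor 240/40 = 6
Step 2: 10 μL brought to 20 μL → factor 20/10 = 2
Step 3: 10 μL + 0.04 mL = 50 μL total → factor 50/10 = 5
Step 4: 25 μL brought to 150 μL → factor 150/25 = 6
Step 5: 150 μL brought to 0.6 mL → factor 600/150 = 4
Step 6: 50 μL brought to 500 μL → factor 500/50 = 10
Step 7: 100 μL + 900 μL = 1000 μL total → factor 1000/100 = 10
Dilution factor to tube #5 = 1440; to tube #7 = 1.44 × 10^5
[tube #5]/[tube #7] = (factor to tube #7)/(factor to tube #5) = 1.44 × 10^5/1440 = 100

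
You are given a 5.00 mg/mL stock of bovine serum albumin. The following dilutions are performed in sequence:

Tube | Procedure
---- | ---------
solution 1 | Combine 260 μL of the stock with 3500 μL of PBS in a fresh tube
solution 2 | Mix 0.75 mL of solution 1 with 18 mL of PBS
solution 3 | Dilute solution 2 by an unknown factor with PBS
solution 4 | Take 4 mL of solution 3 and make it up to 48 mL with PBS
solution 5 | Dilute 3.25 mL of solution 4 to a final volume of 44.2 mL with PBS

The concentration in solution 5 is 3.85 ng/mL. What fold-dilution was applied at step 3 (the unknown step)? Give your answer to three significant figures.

Step 1: 260 μL + 3500 μL = 3760 μL total → factor 3760/260 = 14.462
Step 2: 0.75 mL + 18 mL = 18.75 mL total → factor 18.75/0.75 = 25
Step 3: unknown factor x
Step 4: 4 mL brought to 48 mL → factor 48/4 = 12
Step 5: 3.25 mL brought to 44.2 mL → factor 44.2/3.25 = 13.6
Product of known-step factors = 59003
Overall factor = 5.00 mg/mL / (3.85 ng/mL) = 1.2987 × 10^6
x = 1.2987 × 10^6 / 59003 = 22.0

22.0-fold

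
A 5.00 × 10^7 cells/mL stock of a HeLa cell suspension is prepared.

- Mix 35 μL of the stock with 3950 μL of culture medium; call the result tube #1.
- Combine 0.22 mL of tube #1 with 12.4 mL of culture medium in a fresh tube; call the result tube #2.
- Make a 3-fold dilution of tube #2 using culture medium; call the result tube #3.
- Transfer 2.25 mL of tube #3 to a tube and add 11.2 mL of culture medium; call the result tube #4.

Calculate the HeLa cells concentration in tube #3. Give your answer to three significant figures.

2.55 × 10^3 cells/mL

Step 1: 35 μL + 3950 μL = 3985 μL total → factor 3985/35 = 113.86
Step 2: 0.22 mL + 12.4 mL = 12.62 mL total → factor 12.62/0.22 = 57.364
Step 3: 3-fold → factor 3
Dilution factor through tube #3 = 113.86 × 57.364 × 3 = 19594
[tube #3] = 5.00 × 10^7 cells/mL / 19594 = 2.55 × 10^3 cells/mL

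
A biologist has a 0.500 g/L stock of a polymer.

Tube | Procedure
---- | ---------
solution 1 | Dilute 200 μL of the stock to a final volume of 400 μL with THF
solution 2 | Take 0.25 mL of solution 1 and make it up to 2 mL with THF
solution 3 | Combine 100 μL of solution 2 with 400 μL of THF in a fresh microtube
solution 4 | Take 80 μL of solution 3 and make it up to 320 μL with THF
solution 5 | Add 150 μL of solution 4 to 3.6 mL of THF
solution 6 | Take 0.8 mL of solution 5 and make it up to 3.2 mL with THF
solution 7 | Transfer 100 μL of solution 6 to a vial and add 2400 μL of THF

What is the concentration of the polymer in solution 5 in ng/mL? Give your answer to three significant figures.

62.5 ng/mL

Step 1: 200 μL brought to 400 μL → factor 400/200 = 2
Step 2: 0.25 mL brought to 2 mL → factor 2/0.25 = 8
Step 3: 100 μL + 400 μL = 500 μL total → factor 500/100 = 5
Step 4: 80 μL brought to 320 μL → factor 320/80 = 4
Step 5: 150 μL + 3.6 mL = 3750 μL total → factor 3750/150 = 25
Dilution factor through solution 5 = 2 × 8 × 5 × 4 × 25 = 8000
[solution 5] = 0.500 g/L / 8000 = 6.250 × 10^-5 g/L = 62.5 ng/mL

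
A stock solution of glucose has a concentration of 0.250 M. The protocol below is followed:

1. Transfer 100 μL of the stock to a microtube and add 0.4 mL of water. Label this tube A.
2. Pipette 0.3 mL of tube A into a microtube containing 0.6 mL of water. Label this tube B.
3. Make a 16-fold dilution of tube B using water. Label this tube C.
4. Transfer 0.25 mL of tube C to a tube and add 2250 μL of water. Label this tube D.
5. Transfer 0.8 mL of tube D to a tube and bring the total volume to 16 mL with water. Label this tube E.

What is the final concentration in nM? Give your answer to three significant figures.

5.21 × 10^3 nM

Step 1: 100 μL + 0.4 mL = 500 μL total → factor 500/100 = 5
Step 2: 0.3 mL + 0.6 mL = 0.9 mL total → factor 0.9/0.3 = 3
Step 3: 16-fold → factor 16
Step 4: 0.25 mL + 2250 μL = 2.5 mL total → factor 2.5/0.25 = 10
Step 5: 0.8 mL brought to 16 mL → factor 16/0.8 = 20
Overall dilution factor = 5 × 3 × 16 × 10 × 20 = 48000
Final = 0.250 M / 48000 = 5.208 × 10^-6 M = 5.21 × 10^3 nM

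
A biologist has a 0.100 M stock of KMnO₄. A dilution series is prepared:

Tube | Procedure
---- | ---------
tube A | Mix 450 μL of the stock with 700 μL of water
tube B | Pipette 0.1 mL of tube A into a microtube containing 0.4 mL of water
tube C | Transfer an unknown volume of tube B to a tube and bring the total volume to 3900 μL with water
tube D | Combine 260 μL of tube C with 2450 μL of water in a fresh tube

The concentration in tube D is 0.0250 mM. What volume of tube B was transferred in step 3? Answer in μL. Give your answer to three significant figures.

130 μL

Step 1: 450 μL + 700 μL = 1150 μL total → factor 1150/450 = 2.5556
Step 2: 0.1 mL + 0.4 mL = 0.5 mL total → factor 0.5/0.1 = 5
Step 3: v brought to 3900 μL → factor = 3900 μL/v
Step 4: 260 μL + 2450 μL = 2710 μL total → factor 2710/260 = 10.423
Product of known-step factors = 133.18
Overall factor = 0.100 M / (0.0250 mM) = 4000
Step-3 factor = 4000 / 133.18 = 30.034
v = 3900 μL / 30.034 = 130 μL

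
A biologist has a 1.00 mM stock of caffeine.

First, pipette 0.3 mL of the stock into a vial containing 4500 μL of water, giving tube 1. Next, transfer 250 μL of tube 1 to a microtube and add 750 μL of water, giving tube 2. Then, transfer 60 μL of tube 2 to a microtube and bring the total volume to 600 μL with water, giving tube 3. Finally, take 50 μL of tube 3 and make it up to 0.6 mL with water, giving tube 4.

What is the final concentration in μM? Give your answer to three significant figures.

0.130 μM

Step 1: 0.3 mL + 4500 μL = 4.8 mL total → factor 4.8/0.3 = 16
Step 2: 250 μL + 750 μL = 1000 μL total → factor 1000/250 = 4
Step 3: 60 μL brought to 600 μL → factor 600/60 = 10
Step 4: 50 μL brought to 0.6 mL → factor 600/50 = 12
Overall dilution factor = 16 × 4 × 10 × 12 = 7680
Final = 1.00 mM / 7680 = 0.0001302 mM = 0.130 μM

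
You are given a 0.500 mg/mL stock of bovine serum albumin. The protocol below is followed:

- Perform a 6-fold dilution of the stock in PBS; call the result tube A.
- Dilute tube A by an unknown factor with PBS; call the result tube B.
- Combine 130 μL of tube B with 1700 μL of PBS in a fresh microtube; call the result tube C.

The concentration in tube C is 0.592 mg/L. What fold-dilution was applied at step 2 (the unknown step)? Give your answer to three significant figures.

Step 1: 6-fold → factor 6
Step 2: unknown factor x
Step 3: 130 μL + 1700 μL = 1830 μL total → factor 1830/130 = 14.077
Product of known-step factors = 84.462
Overall factor = 0.500 mg/mL / (0.592 mg/L) = 844.59
x = 844.59 / 84.462 = 10.0

10.0-fold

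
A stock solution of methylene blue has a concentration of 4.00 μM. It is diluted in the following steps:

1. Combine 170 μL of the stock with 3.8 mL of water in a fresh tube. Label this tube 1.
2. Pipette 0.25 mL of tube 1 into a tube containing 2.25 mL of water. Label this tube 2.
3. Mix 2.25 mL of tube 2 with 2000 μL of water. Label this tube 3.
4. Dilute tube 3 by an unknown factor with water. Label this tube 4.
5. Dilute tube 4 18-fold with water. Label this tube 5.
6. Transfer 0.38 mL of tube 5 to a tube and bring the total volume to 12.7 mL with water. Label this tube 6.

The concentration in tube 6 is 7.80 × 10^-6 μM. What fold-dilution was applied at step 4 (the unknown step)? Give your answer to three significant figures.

1.93-fold

Step 1: 170 μL + 3.8 mL = 3970 μL total → factor 3970/170 = 23.353
Step 2: 0.25 mL + 2.25 mL = 2.5 mL total → factor 2.5/0.25 = 10
Step 3: 2.25 mL + 2000 μL = 4.25 mL total → factor 4.25/2.25 = 1.8889
Step 4: unknown factor x
Step 5: 18-fold → factor 18
Step 6: 0.38 mL brought to 12.7 mL → factor 12.7/0.38 = 33.421
Product of known-step factors = 2.6536 × 10^5
Overall factor = 4.00 μM / (7.80 × 10^-6 μM) = 5.1282 × 10^5
x = 5.1282 × 10^5 / 2.6536 × 10^5 = 1.93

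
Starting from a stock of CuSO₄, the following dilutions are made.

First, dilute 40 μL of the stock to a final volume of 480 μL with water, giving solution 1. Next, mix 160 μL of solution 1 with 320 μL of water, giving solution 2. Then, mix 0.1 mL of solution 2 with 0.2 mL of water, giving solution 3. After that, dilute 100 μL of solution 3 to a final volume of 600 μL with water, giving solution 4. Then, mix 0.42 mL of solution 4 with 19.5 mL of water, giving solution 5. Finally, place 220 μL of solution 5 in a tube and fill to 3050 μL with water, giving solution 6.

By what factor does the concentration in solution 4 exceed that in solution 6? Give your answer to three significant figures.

658

Step 1: 40 μL brought to 480 μL → factor 480/40 = 12
Step 2: 160 μL + 320 μL = 480 μL total → factor 480/160 = 3
Step 3: 0.1 mL + 0.2 mL = 0.3 mL total → factor 0.3/0.1 = 3
Step 4: 100 μL brought to 600 μL → factor 600/100 = 6
Step 5: 0.42 mL + 19.5 mL = 19.92 mL total → factor 19.92/0.42 = 47.429
Step 6: 220 μL brought to 3050 μL → factor 3050/220 = 13.864
Dilution factor to solution 4 = 648; to solution 6 = 4.2608 × 10^5
[solution 4]/[solution 6] = (factor to solution 6)/(factor to solution 4) = 4.2608 × 10^5/648 = 658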